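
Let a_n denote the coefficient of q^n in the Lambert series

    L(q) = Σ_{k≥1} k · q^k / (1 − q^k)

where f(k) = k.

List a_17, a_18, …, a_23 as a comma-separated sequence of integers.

q^17  k|17↦f(k): 1:1 17:17  a_17=18
[q^18] f(1)=1,f(2)=2,f(3)=3,f(6)=6,f(9)=9,f(18)=18 ⇒ 39
n=19: 1·19 19·1  f→[1+19]=20
n=20: 1·20 2·10 4·5 5·4 10·2 20·1  f→[1+2+4+5+10+20]=42
n=21: 1·21 3·7 7·3 21·1  f→[1+3+7+21]=32
[q^22] f(22)=22,f(11)=11,f(2)=2,f(1)=1 ⇒ 36
[q^23] f(23)=23,f(1)=1 ⇒ 24

18, 39, 20, 42, 32, 36, 24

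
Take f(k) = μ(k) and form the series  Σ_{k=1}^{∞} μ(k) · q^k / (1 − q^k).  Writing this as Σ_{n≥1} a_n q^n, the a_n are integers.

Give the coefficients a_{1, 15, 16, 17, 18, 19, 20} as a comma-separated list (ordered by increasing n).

1, 0, 0, 0, 0, 0, 0

d|1:{1}  Σμ=1=1
q^15  k|15↦μ(k): 15:1 5:-1 3:-1 1:1  a_15=0
q^16  k|16↦μ(k): 1:1 2:-1 4:0 8:0 16:0  a_16=0
[q^17] μ(17)=-1,μ(1)=1 ⇒ 0
[q^18] μ(1)=1,μ(2)=-1,μ(3)=-1,μ(6)=1,μ(9)=0,μ(18)=0 ⇒ 0
q^19  k|19↦μ(k): 19:-1 1:1  a_19=0
n=20: 1·20 2·10 4·5 5·4 10·2 20·1  μ→[1+(-1)+0+(-1)+1+0]=0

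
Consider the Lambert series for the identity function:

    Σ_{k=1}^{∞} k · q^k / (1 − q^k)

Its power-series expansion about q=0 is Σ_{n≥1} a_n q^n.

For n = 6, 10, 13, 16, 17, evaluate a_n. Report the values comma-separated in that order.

12, 18, 14, 31, 18

q^6  k|6↦f(k): 1:1 2:2 3:3 6:6  a_6=12
d|10:{10,5,2,1}  Σf=10+5+2+1=18
n=13: 1·13 13·1  f→[1+13]=14
d|16:{16,8,4,2,1}  Σf=16+8+4+2+1=31
q^17  k|17↦f(k): 1:1 17:17  a_17=18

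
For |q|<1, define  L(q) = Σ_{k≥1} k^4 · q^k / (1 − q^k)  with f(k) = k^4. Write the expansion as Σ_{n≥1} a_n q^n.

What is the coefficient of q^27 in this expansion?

a_27 = 538084

d|27:{1,3,9,27}  Σf=1+81+6561+531441=538084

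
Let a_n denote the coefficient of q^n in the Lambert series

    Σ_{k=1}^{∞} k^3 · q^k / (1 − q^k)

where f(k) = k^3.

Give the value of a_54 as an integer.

n=54: 1·54 2·27 3·18 6·9 9·6 18·3 27·2 54·1  f→[1+8+27+216+729+5832+19683+157464]=183960

a_54 = 183960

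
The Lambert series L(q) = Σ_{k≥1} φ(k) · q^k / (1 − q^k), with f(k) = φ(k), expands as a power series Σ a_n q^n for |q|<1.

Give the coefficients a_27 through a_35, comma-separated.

[q^27] φ(27)=18,φ(9)=6,φ(3)=2,φ(1)=1 ⇒ 27
[q^28] φ(1)=1,φ(2)=1,φ(4)=2,φ(7)=6,φ(14)=6,φ(28)=12 ⇒ 28
d|29:{29,1}  Σφ=28+1=29
n=30: 30·1 15·2 10·3 6·5 5·6 3·10 2·15 1·30  φ→[8+8+4+2+4+2+1+1]=30
[q^31] φ(1)=1,φ(31)=30 ⇒ 31
d|32:{32,16,8,4,2,1}  Σφ=16+8+4+2+1+1=32
q^33  k|33↦φ(k): 1:1 3:2 11:10 33:20  a_33=33
n=34: 1·34 2·17 17·2 34·1  φ→[1+1+16+16]=34
[q^35] φ(35)=24,φ(7)=6,φ(5)=4,φ(1)=1 ⇒ 35

27, 28, 29, 30, 31, 32, 33, 34, 35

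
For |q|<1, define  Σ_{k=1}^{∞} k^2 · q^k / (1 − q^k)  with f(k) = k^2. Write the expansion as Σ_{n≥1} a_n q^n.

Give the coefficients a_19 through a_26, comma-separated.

362, 546, 500, 610, 530, 850, 651, 850

d|19:{19,1}  Σf=361+1=362
q^20  k|20↦f(k): 20:400 10:100 5:25 4:16 2:4 1:1  a_20=546
n=21: 21·1 7·3 3·7 1·21  f→[441+49+9+1]=500
q^22  k|22↦f(k): 1:1 2:4 11:121 22:484  a_22=610
[q^23] f(1)=1,f(23)=529 ⇒ 530
n=24: 24·1 12·2 8·3 6·4 4·6 3·8 2·12 1·24  f→[576+144+64+36+16+9+4+1]=850
n=25: 25·1 5·5 1·25  f→[625+25+1]=651
[q^26] f(26)=676,f(13)=169,f(2)=4,f(1)=1 ⇒ 850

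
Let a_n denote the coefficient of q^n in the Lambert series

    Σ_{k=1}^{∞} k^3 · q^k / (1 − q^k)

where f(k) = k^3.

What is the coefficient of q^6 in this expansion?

q^6  k|6↦f(k): 1:1 2:8 3:27 6:216  a_6=252

a_6 = 252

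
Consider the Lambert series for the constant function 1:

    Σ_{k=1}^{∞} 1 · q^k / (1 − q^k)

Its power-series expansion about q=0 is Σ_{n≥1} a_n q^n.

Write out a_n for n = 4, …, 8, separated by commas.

q^4  k|4↦f(k): 1:1 2:1 4:1  a_4=3
n=5: 1·5 5·1  f→[1+1]=2
q^6  k|6↦f(k): 1:1 2:1 3:1 6:1  a_6=4
[q^7] f(1)=1,f(7)=1 ⇒ 2
n=8: 8·1 4·2 2·4 1·8  f→[1+1+1+1]=4

3, 2, 4, 2, 4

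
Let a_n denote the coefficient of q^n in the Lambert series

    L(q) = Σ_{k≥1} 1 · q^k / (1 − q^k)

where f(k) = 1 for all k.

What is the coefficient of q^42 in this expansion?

a_42 = 8

n=42: 1·42 2·21 3·14 6·7 7·6 14·3 21·2 42·1  f→[1+1+1+1+1+1+1+1]=8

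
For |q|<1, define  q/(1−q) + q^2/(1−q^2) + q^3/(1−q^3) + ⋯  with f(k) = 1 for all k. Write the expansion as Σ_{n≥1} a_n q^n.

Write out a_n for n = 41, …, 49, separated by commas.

d|41:{1,41}  Σf=1+1=2
[q^42] f(42)=1,f(21)=1,f(14)=1,f(7)=1,f(6)=1,f(3)=1,f(2)=1,f(1)=1 ⇒ 8
[q^43] f(43)=1,f(1)=1 ⇒ 2
d|44:{1,2,4,11,22,44}  Σf=1+1+1+1+1+1=6
q^45  k|45↦f(k): 1:1 3:1 5:1 9:1 15:1 45:1  a_45=6
n=46: 46·1 23·2 2·23 1·46  f→[1+1+1+1]=4
[q^47] f(47)=1,f(1)=1 ⇒ 2
[q^48] f(1)=1,f(2)=1,f(3)=1,f(4)=1,f(6)=1,f(8)=1,f(12)=1,f(16)=1,f(24)=1,f(48)=1 ⇒ 10
[q^49] f(1)=1,f(7)=1,f(49)=1 ⇒ 3

2, 8, 2, 6, 6, 4, 2, 10, 3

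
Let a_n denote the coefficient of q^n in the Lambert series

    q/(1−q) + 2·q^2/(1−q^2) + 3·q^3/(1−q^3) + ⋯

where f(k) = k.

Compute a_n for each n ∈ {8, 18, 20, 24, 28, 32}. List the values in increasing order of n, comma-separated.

15, 39, 42, 60, 56, 63

d|8:{8,4,2,1}  Σf=8+4+2+1=15
[q^18] f(18)=18,f(9)=9,f(6)=6,f(3)=3,f(2)=2,f(1)=1 ⇒ 39
q^20  k|20↦f(k): 20:20 10:10 5:5 4:4 2:2 1:1  a_20=42
q^24  k|24↦f(k): 1:1 2:2 3:3 4:4 6:6 8:8 12:12 24:24  a_24=60
n=28: 1·28 2·14 4·7 7·4 14·2 28·1  f→[1+2+4+7+14+28]=56
n=32: 32·1 16·2 8·4 4·8 2·16 1·32  f→[32+16+8+4+2+1]=63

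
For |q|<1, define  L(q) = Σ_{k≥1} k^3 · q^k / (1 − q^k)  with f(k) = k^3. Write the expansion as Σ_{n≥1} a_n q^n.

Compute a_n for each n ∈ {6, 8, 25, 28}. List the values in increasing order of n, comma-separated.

252, 585, 15751, 25112

n=6: 1·6 2·3 3·2 6·1  f→[1+8+27+216]=252
n=8: 8·1 4·2 2·4 1·8  f→[512+64+8+1]=585
q^25  k|25↦f(k): 1:1 5:125 25:15625  a_25=15751
[q^28] f(28)=21952,f(14)=2744,f(7)=343,f(4)=64,f(2)=8,f(1)=1 ⇒ 25112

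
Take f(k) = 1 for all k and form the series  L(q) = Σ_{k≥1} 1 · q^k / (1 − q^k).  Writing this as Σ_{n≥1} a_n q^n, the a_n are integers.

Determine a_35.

a_35 = 4

q^35  k|35↦f(k): 35:1 7:1 5:1 1:1  a_35=4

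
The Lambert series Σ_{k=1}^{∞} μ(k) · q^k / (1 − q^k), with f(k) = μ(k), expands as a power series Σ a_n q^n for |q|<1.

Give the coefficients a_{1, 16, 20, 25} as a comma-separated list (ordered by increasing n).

n=1: 1·1  μ→[1]=1
[q^16] μ(1)=1,μ(2)=-1,μ(4)=0,μ(8)=0,μ(16)=0 ⇒ 0
d|20:{20,10,5,4,2,1}  Σμ=0+1+(-1)+0+(-1)+1=0
n=25: 25·1 5·5 1·25  μ→[0+(-1)+1]=0

1, 0, 0, 0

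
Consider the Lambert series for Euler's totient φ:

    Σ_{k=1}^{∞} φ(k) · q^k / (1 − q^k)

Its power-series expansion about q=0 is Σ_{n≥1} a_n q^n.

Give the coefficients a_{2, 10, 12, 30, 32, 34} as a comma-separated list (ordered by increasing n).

[q^2] φ(2)=1,φ(1)=1 ⇒ 2
[q^10] φ(10)=4,φ(5)=4,φ(2)=1,φ(1)=1 ⇒ 10
n=12: 1·12 2·6 3·4 4·3 6·2 12·1  φ→[1+1+2+2+2+4]=12
q^30  k|30↦φ(k): 1:1 2:1 3:2 5:4 6:2 10:4 15:8 30:8  a_30=30
q^32  k|32↦φ(k): 32:16 16:8 8:4 4:2 2:1 1:1  a_32=32
d|34:{1,2,17,34}  Σφ=1+1+16+16=34

2, 10, 12, 30, 32, 34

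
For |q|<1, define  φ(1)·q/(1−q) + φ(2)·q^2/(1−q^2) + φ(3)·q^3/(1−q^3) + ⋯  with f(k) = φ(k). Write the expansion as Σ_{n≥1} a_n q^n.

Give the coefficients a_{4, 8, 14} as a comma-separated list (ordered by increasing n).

n=4: 4·1 2·2 1·4  φ→[2+1+1]=4
[q^8] φ(1)=1,φ(2)=1,φ(4)=2,φ(8)=4 ⇒ 8
q^14  k|14↦φ(k): 1:1 2:1 7:6 14:6  a_14=14

4, 8, 14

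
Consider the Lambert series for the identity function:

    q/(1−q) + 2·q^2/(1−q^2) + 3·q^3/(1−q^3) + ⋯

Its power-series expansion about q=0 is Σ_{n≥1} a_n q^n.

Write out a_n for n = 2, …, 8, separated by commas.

3, 4, 7, 6, 12, 8, 15

[q^2] f(1)=1,f(2)=2 ⇒ 3
d|3:{3,1}  Σf=3+1=4
n=4: 4·1 2·2 1·4  f→[4+2+1]=7
n=5: 1·5 5·1  f→[1+5]=6
q^6  k|6↦f(k): 1:1 2:2 3:3 6:6  a_6=12
[q^7] f(1)=1,f(7)=7 ⇒ 8
n=8: 1·8 2·4 4·2 8·1  f→[1+2+4+8]=15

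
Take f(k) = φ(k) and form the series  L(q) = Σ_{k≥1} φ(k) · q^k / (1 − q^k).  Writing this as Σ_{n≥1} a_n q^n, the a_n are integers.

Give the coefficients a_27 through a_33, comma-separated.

q^27  k|27↦φ(k): 1:1 3:2 9:6 27:18  a_27=27
q^28  k|28↦φ(k): 28:12 14:6 7:6 4:2 2:1 1:1  a_28=28
q^29  k|29↦φ(k): 29:28 1:1  a_29=29
n=30: 1·30 2·15 3·10 5·6 6·5 10·3 15·2 30·1  φ→[1+1+2+4+2+4+8+8]=30
n=31: 1·31 31·1  φ→[1+30]=31
[q^32] φ(1)=1,φ(2)=1,φ(4)=2,φ(8)=4,φ(16)=8,φ(32)=16 ⇒ 32
d|33:{1,3,11,33}  Σφ=1+2+10+20=33

27, 28, 29, 30, 31, 32, 33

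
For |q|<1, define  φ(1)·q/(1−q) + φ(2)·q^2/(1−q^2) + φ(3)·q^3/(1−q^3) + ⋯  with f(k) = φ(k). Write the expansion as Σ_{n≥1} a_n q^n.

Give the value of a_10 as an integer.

d|10:{1,2,5,10}  Σφ=1+1+4+4=10

a_10 = 10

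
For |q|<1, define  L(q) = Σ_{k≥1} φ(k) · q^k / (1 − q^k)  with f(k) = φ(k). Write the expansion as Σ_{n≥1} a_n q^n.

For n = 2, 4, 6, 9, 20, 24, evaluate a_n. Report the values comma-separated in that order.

d|2:{1,2}  Σφ=1+1=2
n=4: 1·4 2·2 4·1  φ→[1+1+2]=4
q^6  k|6↦φ(k): 1:1 2:1 3:2 6:2  a_6=6
q^9  k|9↦φ(k): 9:6 3:2 1:1  a_9=9
q^20  k|20↦φ(k): 20:8 10:4 5:4 4:2 2:1 1:1  a_20=20
q^24  k|24↦φ(k): 1:1 2:1 3:2 4:2 6:2 8:4 12:4 24:8  a_24=24

2, 4, 6, 9, 20, 24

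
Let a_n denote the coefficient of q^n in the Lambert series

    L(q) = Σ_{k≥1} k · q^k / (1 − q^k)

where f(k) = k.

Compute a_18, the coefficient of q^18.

a_18 = 39

[q^18] f(18)=18,f(9)=9,f(6)=6,f(3)=3,f(2)=2,f(1)=1 ⇒ 39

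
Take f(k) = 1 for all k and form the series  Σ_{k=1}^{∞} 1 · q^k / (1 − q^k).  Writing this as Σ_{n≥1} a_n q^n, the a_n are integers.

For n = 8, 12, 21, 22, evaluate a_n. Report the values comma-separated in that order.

4, 6, 4, 4

n=8: 1·8 2·4 4·2 8·1  f→[1+1+1+1]=4
d|12:{12,6,4,3,2,1}  Σf=1+1+1+1+1+1=6
[q^21] f(1)=1,f(3)=1,f(7)=1,f(21)=1 ⇒ 4
q^22  k|22↦f(k): 22:1 11:1 2:1 1:1  a_22=4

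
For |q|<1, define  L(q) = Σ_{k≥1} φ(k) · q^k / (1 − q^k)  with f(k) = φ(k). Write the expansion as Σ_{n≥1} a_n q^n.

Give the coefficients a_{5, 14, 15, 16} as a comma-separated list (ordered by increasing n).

d|5:{5,1}  Σφ=4+1=5
n=14: 1·14 2·7 7·2 14·1  φ→[1+1+6+6]=14
d|15:{15,5,3,1}  Σφ=8+4+2+1=15
q^16  k|16↦φ(k): 16:8 8:4 4:2 2:1 1:1  a_16=16

5, 14, 15, 16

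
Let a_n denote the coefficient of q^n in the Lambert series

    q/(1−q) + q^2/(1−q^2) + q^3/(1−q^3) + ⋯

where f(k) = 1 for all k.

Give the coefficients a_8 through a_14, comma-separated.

4, 3, 4, 2, 6, 2, 4

d|8:{8,4,2,1}  Σf=1+1+1+1=4
d|9:{9,3,1}  Σf=1+1+1=3
q^10  k|10↦f(k): 10:1 5:1 2:1 1:1  a_10=4
q^11  k|11↦f(k): 1:1 11:1  a_11=2
d|12:{12,6,4,3,2,1}  Σf=1+1+1+1+1+1=6
[q^13] f(1)=1,f(13)=1 ⇒ 2
d|14:{14,7,2,1}  Σf=1+1+1+1=4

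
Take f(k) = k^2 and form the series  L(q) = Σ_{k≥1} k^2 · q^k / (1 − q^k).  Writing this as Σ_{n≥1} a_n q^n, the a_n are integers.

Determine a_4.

n=4: 4·1 2·2 1·4  f→[16+4+1]=21

a_4 = 21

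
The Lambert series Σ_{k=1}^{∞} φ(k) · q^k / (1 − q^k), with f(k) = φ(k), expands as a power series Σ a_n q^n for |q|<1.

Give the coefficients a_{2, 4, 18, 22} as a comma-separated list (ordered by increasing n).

n=2: 1·2 2·1  φ→[1+1]=2
q^4  k|4↦φ(k): 4:2 2:1 1:1  a_4=4
n=18: 1·18 2·9 3·6 6·3 9·2 18·1  φ→[1+1+2+2+6+6]=18
d|22:{1,2,11,22}  Σφ=1+1+10+10=22

2, 4, 18, 22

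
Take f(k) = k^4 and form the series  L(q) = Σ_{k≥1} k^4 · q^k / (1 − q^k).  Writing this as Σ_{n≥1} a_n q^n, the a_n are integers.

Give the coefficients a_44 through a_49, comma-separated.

3997266, 4158518, 4757314, 4879682, 5732210, 5767203

d|44:{44,22,11,4,2,1}  Σf=3748096+234256+14641+256+16+1=3997266
[q^45] f(45)=4100625,f(15)=50625,f(9)=6561,f(5)=625,f(3)=81,f(1)=1 ⇒ 4158518
[q^46] f(1)=1,f(2)=16,f(23)=279841,f(46)=4477456 ⇒ 4757314
[q^47] f(1)=1,f(47)=4879681 ⇒ 4879682
q^48  k|48↦f(k): 48:5308416 24:331776 16:65536 12:20736 8:4096 6:1296 4:256 3:81 2:16 1:1  a_48=5732210
q^49  k|49↦f(k): 1:1 7:2401 49:5764801  a_49=5767203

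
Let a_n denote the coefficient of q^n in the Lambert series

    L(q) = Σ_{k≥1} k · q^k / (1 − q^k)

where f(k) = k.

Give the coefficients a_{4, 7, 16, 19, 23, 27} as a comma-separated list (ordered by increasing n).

d|4:{4,2,1}  Σf=4+2+1=7
q^7  k|7↦f(k): 1:1 7:7  a_7=8
d|16:{1,2,4,8,16}  Σf=1+2+4+8+16=31
d|19:{19,1}  Σf=19+1=20
d|23:{1,23}  Σf=1+23=24
n=27: 27·1 9·3 3·9 1·27  f→[27+9+3+1]=40

7, 8, 31, 20, 24, 40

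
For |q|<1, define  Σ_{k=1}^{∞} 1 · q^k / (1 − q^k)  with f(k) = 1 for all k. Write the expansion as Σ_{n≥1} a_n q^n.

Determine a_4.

n=4: 4·1 2·2 1·4  f→[1+1+1]=3

a_4 = 3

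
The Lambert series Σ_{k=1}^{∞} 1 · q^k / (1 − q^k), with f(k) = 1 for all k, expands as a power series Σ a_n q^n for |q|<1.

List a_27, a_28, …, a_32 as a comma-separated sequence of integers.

n=27: 1·27 3·9 9·3 27·1  f→[1+1+1+1]=4
[q^28] f(1)=1,f(2)=1,f(4)=1,f(7)=1,f(14)=1,f(28)=1 ⇒ 6
q^29  k|29↦f(k): 1:1 29:1  a_29=2
q^30  k|30↦f(k): 30:1 15:1 10:1 6:1 5:1 3:1 2:1 1:1  a_30=8
q^31  k|31↦f(k): 1:1 31:1  a_31=2
[q^32] f(32)=1,f(16)=1,f(8)=1,f(4)=1,f(2)=1,f(1)=1 ⇒ 6

4, 6, 2, 8, 2, 6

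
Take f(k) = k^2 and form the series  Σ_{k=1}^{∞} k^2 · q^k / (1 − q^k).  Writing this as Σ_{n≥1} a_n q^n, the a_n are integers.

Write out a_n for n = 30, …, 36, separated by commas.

d|30:{1,2,3,5,6,10,15,30}  Σf=1+4+9+25+36+100+225+900=1300
d|31:{31,1}  Σf=961+1=962
d|32:{1,2,4,8,16,32}  Σf=1+4+16+64+256+1024=1365
q^33  k|33↦f(k): 33:1089 11:121 3:9 1:1  a_33=1220
n=34: 34·1 17·2 2·17 1·34  f→[1156+289+4+1]=1450
n=35: 35·1 7·5 5·7 1·35  f→[1225+49+25+1]=1300
q^36  k|36↦f(k): 1:1 2:4 3:9 4:16 6:36 9:81 12:144 18:324 36:1296  a_36=1911

1300, 962, 1365, 1220, 1450, 1300, 1911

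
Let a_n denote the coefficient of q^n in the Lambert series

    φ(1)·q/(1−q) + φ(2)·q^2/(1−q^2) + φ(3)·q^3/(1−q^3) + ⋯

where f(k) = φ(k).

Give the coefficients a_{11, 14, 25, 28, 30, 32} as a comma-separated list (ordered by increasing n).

d|11:{1,11}  Σφ=1+10=11
n=14: 14·1 7·2 2·7 1·14  φ→[6+6+1+1]=14
n=25: 1·25 5·5 25·1  φ→[1+4+20]=25
d|28:{28,14,7,4,2,1}  Σφ=12+6+6+2+1+1=28
n=30: 30·1 15·2 10·3 6·5 5·6 3·10 2·15 1·30  φ→[8+8+4+2+4+2+1+1]=30
n=32: 32·1 16·2 8·4 4·8 2·16 1·32  φ→[16+8+4+2+1+1]=32

11, 14, 25, 28, 30, 32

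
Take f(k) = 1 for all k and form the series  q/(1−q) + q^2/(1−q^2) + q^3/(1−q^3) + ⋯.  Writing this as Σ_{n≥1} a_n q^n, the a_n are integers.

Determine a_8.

[q^8] f(1)=1,f(2)=1,f(4)=1,f(8)=1 ⇒ 4

a_8 = 4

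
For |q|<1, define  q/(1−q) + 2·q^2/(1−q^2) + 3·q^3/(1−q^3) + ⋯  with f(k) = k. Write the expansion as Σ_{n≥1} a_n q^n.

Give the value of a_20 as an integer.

d|20:{20,10,5,4,2,1}  Σf=20+10+5+4+2+1=42

a_20 = 42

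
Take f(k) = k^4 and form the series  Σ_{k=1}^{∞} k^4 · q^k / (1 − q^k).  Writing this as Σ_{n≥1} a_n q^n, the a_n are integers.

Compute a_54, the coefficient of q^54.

a_54 = 9147428

n=54: 54·1 27·2 18·3 9·6 6·9 3·18 2·27 1·54  f→[8503056+531441+104976+6561+1296+81+16+1]=9147428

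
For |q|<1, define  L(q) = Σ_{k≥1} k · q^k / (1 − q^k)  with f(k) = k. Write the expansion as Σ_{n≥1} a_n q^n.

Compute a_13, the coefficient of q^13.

q^13  k|13↦f(k): 1:1 13:13  a_13=14

a_13 = 14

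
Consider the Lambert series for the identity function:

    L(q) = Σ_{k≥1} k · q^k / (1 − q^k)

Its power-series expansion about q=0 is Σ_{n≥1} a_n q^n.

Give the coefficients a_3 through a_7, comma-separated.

4, 7, 6, 12, 8

n=3: 1·3 3·1  f→[1+3]=4
n=4: 1·4 2·2 4·1  f→[1+2+4]=7
n=5: 1·5 5·1  f→[1+5]=6
q^6  k|6↦f(k): 6:6 3:3 2:2 1:1  a_6=12
q^7  k|7↦f(k): 1:1 7:7  a_7=8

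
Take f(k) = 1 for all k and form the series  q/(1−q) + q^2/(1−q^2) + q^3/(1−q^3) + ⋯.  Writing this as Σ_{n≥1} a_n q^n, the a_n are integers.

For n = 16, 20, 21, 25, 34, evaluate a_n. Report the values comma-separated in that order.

q^16  k|16↦f(k): 16:1 8:1 4:1 2:1 1:1  a_16=5
d|20:{20,10,5,4,2,1}  Σf=1+1+1+1+1+1=6
[q^21] f(21)=1,f(7)=1,f(3)=1,f(1)=1 ⇒ 4
d|25:{25,5,1}  Σf=1+1+1=3
q^34  k|34↦f(k): 1:1 2:1 17:1 34:1  a_34=4

5, 6, 4, 3, 4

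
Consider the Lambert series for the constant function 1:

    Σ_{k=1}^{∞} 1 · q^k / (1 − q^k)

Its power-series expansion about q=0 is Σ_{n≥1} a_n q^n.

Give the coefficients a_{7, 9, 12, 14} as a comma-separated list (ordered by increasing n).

2, 3, 6, 4

q^7  k|7↦f(k): 1:1 7:1  a_7=2
n=9: 9·1 3·3 1·9  f→[1+1+1]=3
d|12:{12,6,4,3,2,1}  Σf=1+1+1+1+1+1=6
[q^14] f(1)=1,f(2)=1,f(7)=1,f(14)=1 ⇒ 4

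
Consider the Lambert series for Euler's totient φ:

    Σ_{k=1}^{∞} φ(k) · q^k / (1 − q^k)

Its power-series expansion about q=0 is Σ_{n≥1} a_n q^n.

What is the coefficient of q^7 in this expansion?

d|7:{7,1}  Σφ=6+1=7

a_7 = 7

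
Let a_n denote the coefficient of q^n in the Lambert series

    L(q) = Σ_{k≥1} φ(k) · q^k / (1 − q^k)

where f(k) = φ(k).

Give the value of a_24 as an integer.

[q^24] φ(24)=8,φ(12)=4,φ(8)=4,φ(6)=2,φ(4)=2,φ(3)=2,φ(2)=1,φ(1)=1 ⇒ 24

a_24 = 24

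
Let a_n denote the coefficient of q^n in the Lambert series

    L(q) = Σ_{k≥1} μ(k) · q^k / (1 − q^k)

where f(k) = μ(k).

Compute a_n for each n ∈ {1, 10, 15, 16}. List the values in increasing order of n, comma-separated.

n=1: 1·1  μ→[1]=1
[q^10] μ(10)=1,μ(5)=-1,μ(2)=-1,μ(1)=1 ⇒ 0
[q^15] μ(15)=1,μ(5)=-1,μ(3)=-1,μ(1)=1 ⇒ 0
[q^16] μ(1)=1,μ(2)=-1,μ(4)=0,μ(8)=0,μ(16)=0 ⇒ 0

1, 0, 0, 0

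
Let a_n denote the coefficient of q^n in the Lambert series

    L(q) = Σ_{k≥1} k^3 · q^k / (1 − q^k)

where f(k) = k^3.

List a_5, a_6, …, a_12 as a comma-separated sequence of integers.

d|5:{5,1}  Σf=125+1=126
d|6:{6,3,2,1}  Σf=216+27+8+1=252
[q^7] f(1)=1,f(7)=343 ⇒ 344
q^8  k|8↦f(k): 8:512 4:64 2:8 1:1  a_8=585
q^9  k|9↦f(k): 1:1 3:27 9:729  a_9=757
[q^10] f(1)=1,f(2)=8,f(5)=125,f(10)=1000 ⇒ 1134
[q^11] f(11)=1331,f(1)=1 ⇒ 1332
[q^12] f(12)=1728,f(6)=216,f(4)=64,f(3)=27,f(2)=8,f(1)=1 ⇒ 2044

126, 252, 344, 585, 757, 1134, 1332, 2044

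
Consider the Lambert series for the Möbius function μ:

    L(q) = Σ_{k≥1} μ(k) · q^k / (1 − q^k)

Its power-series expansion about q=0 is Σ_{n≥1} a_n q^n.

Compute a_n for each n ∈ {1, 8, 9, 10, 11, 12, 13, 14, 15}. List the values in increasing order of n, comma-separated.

1, 0, 0, 0, 0, 0, 0, 0, 0

[q^1] μ(1)=1 ⇒ 1
[q^8] μ(8)=0,μ(4)=0,μ(2)=-1,μ(1)=1 ⇒ 0
q^9  k|9↦μ(k): 1:1 3:-1 9:0  a_9=0
d|10:{1,2,5,10}  Σμ=1+(-1)+(-1)+1=0
[q^11] μ(11)=-1,μ(1)=1 ⇒ 0
[q^12] μ(1)=1,μ(2)=-1,μ(3)=-1,μ(4)=0,μ(6)=1,μ(12)=0 ⇒ 0
[q^13] μ(1)=1,μ(13)=-1 ⇒ 0
[q^14] μ(1)=1,μ(2)=-1,μ(7)=-1,μ(14)=1 ⇒ 0
[q^15] μ(15)=1,μ(5)=-1,μ(3)=-1,μ(1)=1 ⇒ 0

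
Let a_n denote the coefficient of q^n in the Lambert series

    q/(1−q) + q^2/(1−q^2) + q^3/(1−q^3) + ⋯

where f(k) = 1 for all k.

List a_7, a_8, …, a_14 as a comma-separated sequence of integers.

2, 4, 3, 4, 2, 6, 2, 4

q^7  k|7↦f(k): 1:1 7:1  a_7=2
d|8:{1,2,4,8}  Σf=1+1+1+1=4
n=9: 1·9 3·3 9·1  f→[1+1+1]=3
[q^10] f(1)=1,f(2)=1,f(5)=1,f(10)=1 ⇒ 4
n=11: 11·1 1·11  f→[1+1]=2
n=12: 1·12 2·6 3·4 4·3 6·2 12·1  f→[1+1+1+1+1+1]=6
[q^13] f(13)=1,f(1)=1 ⇒ 2
q^14  k|14↦f(k): 1:1 2:1 7:1 14:1  a_14=4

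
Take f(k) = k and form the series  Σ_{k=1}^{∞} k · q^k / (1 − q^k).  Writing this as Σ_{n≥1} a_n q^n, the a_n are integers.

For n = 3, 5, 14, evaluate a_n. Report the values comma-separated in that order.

q^3  k|3↦f(k): 3:3 1:1  a_3=4
n=5: 1·5 5·1  f→[1+5]=6
q^14  k|14↦f(k): 14:14 7:7 2:2 1:1  a_14=24

4, 6, 24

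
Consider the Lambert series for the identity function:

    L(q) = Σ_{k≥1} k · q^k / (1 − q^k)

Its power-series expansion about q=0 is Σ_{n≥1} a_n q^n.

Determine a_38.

[q^38] f(38)=38,f(19)=19,f(2)=2,f(1)=1 ⇒ 60

a_38 = 60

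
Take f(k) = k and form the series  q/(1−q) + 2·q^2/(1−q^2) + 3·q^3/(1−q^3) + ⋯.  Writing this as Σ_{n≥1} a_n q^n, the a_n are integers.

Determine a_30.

d|30:{1,2,3,5,6,10,15,30}  Σf=1+2+3+5+6+10+15+30=72

a_30 = 72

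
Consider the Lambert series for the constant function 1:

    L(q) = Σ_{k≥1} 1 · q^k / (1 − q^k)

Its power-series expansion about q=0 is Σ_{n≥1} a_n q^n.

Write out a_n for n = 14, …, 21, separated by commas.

4, 4, 5, 2, 6, 2, 6, 4

n=14: 14·1 7·2 2·7 1·14  f→[1+1+1+1]=4
n=15: 1·15 3·5 5·3 15·1  f→[1+1+1+1]=4
q^16  k|16↦f(k): 16:1 8:1 4:1 2:1 1:1  a_16=5
d|17:{17,1}  Σf=1+1=2
n=18: 18·1 9·2 6·3 3·6 2·9 1·18  f→[1+1+1+1+1+1]=6
q^19  k|19↦f(k): 1:1 19:1  a_19=2
[q^20] f(1)=1,f(2)=1,f(4)=1,f(5)=1,f(10)=1,f(20)=1 ⇒ 6
[q^21] f(21)=1,f(7)=1,f(3)=1,f(1)=1 ⇒ 4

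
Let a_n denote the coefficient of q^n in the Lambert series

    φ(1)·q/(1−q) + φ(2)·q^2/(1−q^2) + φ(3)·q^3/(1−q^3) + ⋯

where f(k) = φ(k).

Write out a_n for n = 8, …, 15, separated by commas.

[q^8] φ(8)=4,φ(4)=2,φ(2)=1,φ(1)=1 ⇒ 8
[q^9] φ(9)=6,φ(3)=2,φ(1)=1 ⇒ 9
q^10  k|10↦φ(k): 1:1 2:1 5:4 10:4  a_10=10
q^11  k|11↦φ(k): 11:10 1:1  a_11=11
[q^12] φ(1)=1,φ(2)=1,φ(3)=2,φ(4)=2,φ(6)=2,φ(12)=4 ⇒ 12
n=13: 13·1 1·13  φ→[12+1]=13
n=14: 1·14 2·7 7·2 14·1  φ→[1+1+6+6]=14
d|15:{15,5,3,1}  Σφ=8+4+2+1=15

8, 9, 10, 11, 12, 13, 14, 15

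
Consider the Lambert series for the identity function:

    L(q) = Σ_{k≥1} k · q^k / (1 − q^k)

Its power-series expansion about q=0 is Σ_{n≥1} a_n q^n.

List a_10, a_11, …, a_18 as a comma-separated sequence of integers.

18, 12, 28, 14, 24, 24, 31, 18, 39

d|10:{1,2,5,10}  Σf=1+2+5+10=18
q^11  k|11↦f(k): 11:11 1:1  a_11=12
d|12:{12,6,4,3,2,1}  Σf=12+6+4+3+2+1=28
[q^13] f(1)=1,f(13)=13 ⇒ 14
n=14: 14·1 7·2 2·7 1·14  f→[14+7+2+1]=24
d|15:{15,5,3,1}  Σf=15+5+3+1=24
q^16  k|16↦f(k): 16:16 8:8 4:4 2:2 1:1  a_16=31
n=17: 17·1 1·17  f→[17+1]=18
[q^18] f(1)=1,f(2)=2,f(3)=3,f(6)=6,f(9)=9,f(18)=18 ⇒ 39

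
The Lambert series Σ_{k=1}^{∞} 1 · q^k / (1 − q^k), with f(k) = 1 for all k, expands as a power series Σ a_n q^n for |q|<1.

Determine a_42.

n=42: 1·42 2·21 3·14 6·7 7·6 14·3 21·2 42·1  f→[1+1+1+1+1+1+1+1]=8

a_42 = 8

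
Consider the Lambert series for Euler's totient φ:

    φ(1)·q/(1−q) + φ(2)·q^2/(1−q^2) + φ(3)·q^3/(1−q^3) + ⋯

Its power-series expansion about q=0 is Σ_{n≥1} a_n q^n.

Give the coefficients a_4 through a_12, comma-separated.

n=4: 1·4 2·2 4·1  φ→[1+1+2]=4
[q^5] φ(1)=1,φ(5)=4 ⇒ 5
d|6:{1,2,3,6}  Σφ=1+1+2+2=6
[q^7] φ(7)=6,φ(1)=1 ⇒ 7
d|8:{8,4,2,1}  Σφ=4+2+1+1=8
q^9  k|9↦φ(k): 9:6 3:2 1:1  a_9=9
d|10:{10,5,2,1}  Σφ=4+4+1+1=10
n=11: 1·11 11·1  φ→[1+10]=11
d|12:{12,6,4,3,2,1}  Σφ=4+2+2+2+1+1=12

4, 5, 6, 7, 8, 9, 10, 11, 12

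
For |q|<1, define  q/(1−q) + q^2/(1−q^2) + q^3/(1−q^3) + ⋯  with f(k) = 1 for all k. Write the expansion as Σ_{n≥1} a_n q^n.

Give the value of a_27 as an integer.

a_27 = 4

d|27:{27,9,3,1}  Σf=1+1+1+1=4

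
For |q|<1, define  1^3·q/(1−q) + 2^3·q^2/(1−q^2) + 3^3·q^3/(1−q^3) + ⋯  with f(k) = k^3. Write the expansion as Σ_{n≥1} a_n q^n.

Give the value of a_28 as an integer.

q^28  k|28↦f(k): 28:21952 14:2744 7:343 4:64 2:8 1:1  a_28=25112

a_28 = 25112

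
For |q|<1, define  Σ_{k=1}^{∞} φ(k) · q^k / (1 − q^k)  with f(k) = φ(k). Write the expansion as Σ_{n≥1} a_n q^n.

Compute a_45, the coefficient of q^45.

n=45: 45·1 15·3 9·5 5·9 3·15 1·45  φ→[24+8+6+4+2+1]=45

a_45 = 45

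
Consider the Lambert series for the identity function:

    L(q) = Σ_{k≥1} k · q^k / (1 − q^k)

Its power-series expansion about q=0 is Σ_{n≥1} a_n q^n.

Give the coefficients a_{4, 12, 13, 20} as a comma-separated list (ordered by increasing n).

n=4: 4·1 2·2 1·4  f→[4+2+1]=7
[q^12] f(12)=12,f(6)=6,f(4)=4,f(3)=3,f(2)=2,f(1)=1 ⇒ 28
q^13  k|13↦f(k): 13:13 1:1  a_13=14
d|20:{1,2,4,5,10,20}  Σf=1+2+4+5+10+20=42

7, 28, 14, 42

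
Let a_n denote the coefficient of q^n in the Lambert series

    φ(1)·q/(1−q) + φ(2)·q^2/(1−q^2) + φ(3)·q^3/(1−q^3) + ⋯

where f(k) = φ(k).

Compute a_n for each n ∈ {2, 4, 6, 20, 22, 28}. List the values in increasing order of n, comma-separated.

n=2: 1·2 2·1  φ→[1+1]=2
n=4: 1·4 2·2 4·1  φ→[1+1+2]=4
n=6: 6·1 3·2 2·3 1·6  φ→[2+2+1+1]=6
[q^20] φ(1)=1,φ(2)=1,φ(4)=2,φ(5)=4,φ(10)=4,φ(20)=8 ⇒ 20
q^22  k|22↦φ(k): 1:1 2:1 11:10 22:10  a_22=22
q^28  k|28↦φ(k): 1:1 2:1 4:2 7:6 14:6 28:12  a_28=28

2, 4, 6, 20, 22, 28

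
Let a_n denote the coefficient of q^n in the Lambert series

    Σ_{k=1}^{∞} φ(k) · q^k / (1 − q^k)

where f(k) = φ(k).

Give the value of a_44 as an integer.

[q^44] φ(1)=1,φ(2)=1,φ(4)=2,φ(11)=10,φ(22)=10,φ(44)=20 ⇒ 44

a_44 = 44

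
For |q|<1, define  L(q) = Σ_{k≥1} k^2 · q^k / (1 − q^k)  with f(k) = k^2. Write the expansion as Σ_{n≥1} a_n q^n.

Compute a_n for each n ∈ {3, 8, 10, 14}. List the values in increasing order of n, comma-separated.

10, 85, 130, 250

[q^3] f(3)=9,f(1)=1 ⇒ 10
d|8:{1,2,4,8}  Σf=1+4+16+64=85
d|10:{1,2,5,10}  Σf=1+4+25+100=130
q^14  k|14↦f(k): 1:1 2:4 7:49 14:196  a_14=250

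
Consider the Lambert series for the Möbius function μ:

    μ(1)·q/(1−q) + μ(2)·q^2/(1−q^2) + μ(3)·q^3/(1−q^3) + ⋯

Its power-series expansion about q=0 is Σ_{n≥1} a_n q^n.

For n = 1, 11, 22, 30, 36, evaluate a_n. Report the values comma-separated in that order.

1, 0, 0, 0, 0

q^1  k|1↦μ(k): 1:1  a_1=1
n=11: 1·11 11·1  μ→[1+(-1)]=0
q^22  k|22↦μ(k): 22:1 11:-1 2:-1 1:1  a_22=0
d|30:{30,15,10,6,5,3,2,1}  Σμ=(-1)+1+1+1+(-1)+(-1)+(-1)+1=0
n=36: 36·1 18·2 12·3 9·4 6·6 4·9 3·12 2·18 1·36  μ→[0+0+0+0+1+0+(-1)+(-1)+1]=0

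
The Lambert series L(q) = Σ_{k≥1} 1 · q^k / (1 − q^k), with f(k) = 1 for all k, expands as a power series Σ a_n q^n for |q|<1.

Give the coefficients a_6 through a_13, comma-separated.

4, 2, 4, 3, 4, 2, 6, 2

d|6:{1,2,3,6}  Σf=1+1+1+1=4
q^7  k|7↦f(k): 1:1 7:1  a_7=2
[q^8] f(8)=1,f(4)=1,f(2)=1,f(1)=1 ⇒ 4
[q^9] f(9)=1,f(3)=1,f(1)=1 ⇒ 3
d|10:{1,2,5,10}  Σf=1+1+1+1=4
q^11  k|11↦f(k): 11:1 1:1  a_11=2
d|12:{12,6,4,3,2,1}  Σf=1+1+1+1+1+1=6
n=13: 1·13 13·1  f→[1+1]=2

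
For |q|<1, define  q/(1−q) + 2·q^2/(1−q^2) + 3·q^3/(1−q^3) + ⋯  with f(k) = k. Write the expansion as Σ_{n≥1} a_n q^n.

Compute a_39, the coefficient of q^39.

n=39: 39·1 13·3 3·13 1·39  f→[39+13+3+1]=56

a_39 = 56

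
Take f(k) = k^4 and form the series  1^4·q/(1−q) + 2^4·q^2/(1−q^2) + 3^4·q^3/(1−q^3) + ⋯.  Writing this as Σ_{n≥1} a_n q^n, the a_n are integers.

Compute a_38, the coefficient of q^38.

a_38 = 2215474

q^38  k|38↦f(k): 38:2085136 19:130321 2:16 1:1  a_38=2215474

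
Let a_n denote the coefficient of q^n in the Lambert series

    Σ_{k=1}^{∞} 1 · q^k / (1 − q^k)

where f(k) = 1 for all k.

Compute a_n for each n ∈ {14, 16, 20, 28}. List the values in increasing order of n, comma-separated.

4, 5, 6, 6

[q^14] f(1)=1,f(2)=1,f(7)=1,f(14)=1 ⇒ 4
d|16:{1,2,4,8,16}  Σf=1+1+1+1+1=5
q^20  k|20↦f(k): 20:1 10:1 5:1 4:1 2:1 1:1  a_20=6
q^28  k|28↦f(k): 1:1 2:1 4:1 7:1 14:1 28:1  a_28=6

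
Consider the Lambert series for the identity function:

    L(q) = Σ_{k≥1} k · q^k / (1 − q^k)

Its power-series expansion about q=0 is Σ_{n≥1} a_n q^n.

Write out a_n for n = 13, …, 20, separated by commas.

[q^13] f(13)=13,f(1)=1 ⇒ 14
q^14  k|14↦f(k): 1:1 2:2 7:7 14:14  a_14=24
[q^15] f(1)=1,f(3)=3,f(5)=5,f(15)=15 ⇒ 24
n=16: 1·16 2·8 4·4 8·2 16·1  f→[1+2+4+8+16]=31
d|17:{17,1}  Σf=17+1=18
[q^18] f(18)=18,f(9)=9,f(6)=6,f(3)=3,f(2)=2,f(1)=1 ⇒ 39
d|19:{19,1}  Σf=19+1=20
n=20: 1·20 2·10 4·5 5·4 10·2 20·1  f→[1+2+4+5+10+20]=42

14, 24, 24, 31, 18, 39, 20, 42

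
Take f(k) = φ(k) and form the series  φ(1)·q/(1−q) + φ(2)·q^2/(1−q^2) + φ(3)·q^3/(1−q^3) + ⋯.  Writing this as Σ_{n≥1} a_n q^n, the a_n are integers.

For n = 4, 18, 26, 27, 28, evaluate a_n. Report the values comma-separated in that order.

q^4  k|4↦φ(k): 1:1 2:1 4:2  a_4=4
n=18: 18·1 9·2 6·3 3·6 2·9 1·18  φ→[6+6+2+2+1+1]=18
q^26  k|26↦φ(k): 26:12 13:12 2:1 1:1  a_26=26
d|27:{1,3,9,27}  Σφ=1+2+6+18=27
d|28:{1,2,4,7,14,28}  Σφ=1+1+2+6+6+12=28

4, 18, 26, 27, 28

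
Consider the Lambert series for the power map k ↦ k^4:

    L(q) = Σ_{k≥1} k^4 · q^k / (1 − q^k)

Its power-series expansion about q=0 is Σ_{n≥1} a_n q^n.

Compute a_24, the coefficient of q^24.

d|24:{1,2,3,4,6,8,12,24}  Σf=1+16+81+256+1296+4096+20736+331776=358258

a_24 = 358258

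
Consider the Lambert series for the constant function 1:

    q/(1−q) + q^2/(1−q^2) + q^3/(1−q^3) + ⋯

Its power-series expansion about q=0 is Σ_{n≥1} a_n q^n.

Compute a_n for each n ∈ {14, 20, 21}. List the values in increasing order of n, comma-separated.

4, 6, 4

q^14  k|14↦f(k): 1:1 2:1 7:1 14:1  a_14=4
n=20: 20·1 10·2 5·4 4·5 2·10 1·20  f→[1+1+1+1+1+1]=6
d|21:{1,3,7,21}  Σf=1+1+1+1=4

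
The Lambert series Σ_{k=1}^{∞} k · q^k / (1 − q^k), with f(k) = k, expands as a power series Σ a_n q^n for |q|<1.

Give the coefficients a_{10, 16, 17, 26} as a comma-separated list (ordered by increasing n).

18, 31, 18, 42

n=10: 10·1 5·2 2·5 1·10  f→[10+5+2+1]=18
d|16:{16,8,4,2,1}  Σf=16+8+4+2+1=31
q^17  k|17↦f(k): 1:1 17:17  a_17=18
q^26  k|26↦f(k): 26:26 13:13 2:2 1:1  a_26=42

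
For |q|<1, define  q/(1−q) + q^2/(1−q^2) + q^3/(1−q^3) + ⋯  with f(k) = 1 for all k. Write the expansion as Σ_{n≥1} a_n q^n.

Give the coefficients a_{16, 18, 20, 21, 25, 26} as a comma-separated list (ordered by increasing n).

[q^16] f(16)=1,f(8)=1,f(4)=1,f(2)=1,f(1)=1 ⇒ 5
[q^18] f(1)=1,f(2)=1,f(3)=1,f(6)=1,f(9)=1,f(18)=1 ⇒ 6
n=20: 20·1 10·2 5·4 4·5 2·10 1·20  f→[1+1+1+1+1+1]=6
[q^21] f(21)=1,f(7)=1,f(3)=1,f(1)=1 ⇒ 4
d|25:{1,5,25}  Σf=1+1+1=3
[q^26] f(26)=1,f(13)=1,f(2)=1,f(1)=1 ⇒ 4

5, 6, 6, 4, 3, 4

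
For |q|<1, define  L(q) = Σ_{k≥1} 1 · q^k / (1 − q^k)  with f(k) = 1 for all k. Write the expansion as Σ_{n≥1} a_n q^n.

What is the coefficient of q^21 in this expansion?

a_21 = 4

d|21:{21,7,3,1}  Σf=1+1+1+1=4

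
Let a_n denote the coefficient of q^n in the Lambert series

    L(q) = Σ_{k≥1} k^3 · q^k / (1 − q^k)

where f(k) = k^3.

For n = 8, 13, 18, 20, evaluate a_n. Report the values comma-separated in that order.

585, 2198, 6813, 9198

n=8: 1·8 2·4 4·2 8·1  f→[1+8+64+512]=585
[q^13] f(1)=1,f(13)=2197 ⇒ 2198
q^18  k|18↦f(k): 1:1 2:8 3:27 6:216 9:729 18:5832  a_18=6813
d|20:{20,10,5,4,2,1}  Σf=8000+1000+125+64+8+1=9198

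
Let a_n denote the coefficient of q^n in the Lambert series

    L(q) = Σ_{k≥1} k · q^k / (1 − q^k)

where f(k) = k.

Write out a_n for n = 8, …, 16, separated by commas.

[q^8] f(1)=1,f(2)=2,f(4)=4,f(8)=8 ⇒ 15
n=9: 9·1 3·3 1·9  f→[9+3+1]=13
n=10: 1·10 2·5 5·2 10·1  f→[1+2+5+10]=18
[q^11] f(11)=11,f(1)=1 ⇒ 12
n=12: 1·12 2·6 3·4 4·3 6·2 12·1  f→[1+2+3+4+6+12]=28
q^13  k|13↦f(k): 13:13 1:1  a_13=14
q^14  k|14↦f(k): 1:1 2:2 7:7 14:14  a_14=24
n=15: 1·15 3·5 5·3 15·1  f→[1+3+5+15]=24
[q^16] f(16)=16,f(8)=8,f(4)=4,f(2)=2,f(1)=1 ⇒ 31

15, 13, 18, 12, 28, 14, 24, 24, 31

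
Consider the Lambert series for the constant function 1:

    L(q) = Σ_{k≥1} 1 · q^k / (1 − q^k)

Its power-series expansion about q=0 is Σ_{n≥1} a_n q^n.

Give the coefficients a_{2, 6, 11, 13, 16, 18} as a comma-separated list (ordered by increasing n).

2, 4, 2, 2, 5, 6

[q^2] f(1)=1,f(2)=1 ⇒ 2
[q^6] f(1)=1,f(2)=1,f(3)=1,f(6)=1 ⇒ 4
d|11:{1,11}  Σf=1+1=2
[q^13] f(1)=1,f(13)=1 ⇒ 2
n=16: 16·1 8·2 4·4 2·8 1·16  f→[1+1+1+1+1]=5
[q^18] f(18)=1,f(9)=1,f(6)=1,f(3)=1,f(2)=1,f(1)=1 ⇒ 6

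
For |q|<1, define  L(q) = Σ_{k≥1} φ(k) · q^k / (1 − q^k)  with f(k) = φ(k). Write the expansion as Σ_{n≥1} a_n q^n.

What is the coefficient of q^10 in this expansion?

d|10:{10,5,2,1}  Σφ=4+4+1+1=10

a_10 = 10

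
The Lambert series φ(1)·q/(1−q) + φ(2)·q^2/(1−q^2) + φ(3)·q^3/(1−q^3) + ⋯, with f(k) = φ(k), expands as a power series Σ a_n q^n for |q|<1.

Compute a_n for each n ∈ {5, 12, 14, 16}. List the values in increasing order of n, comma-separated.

n=5: 1·5 5·1  φ→[1+4]=5
n=12: 1·12 2·6 3·4 4·3 6·2 12·1  φ→[1+1+2+2+2+4]=12
d|14:{14,7,2,1}  Σφ=6+6+1+1=14
d|16:{1,2,4,8,16}  Σφ=1+1+2+4+8=16

5, 12, 14, 16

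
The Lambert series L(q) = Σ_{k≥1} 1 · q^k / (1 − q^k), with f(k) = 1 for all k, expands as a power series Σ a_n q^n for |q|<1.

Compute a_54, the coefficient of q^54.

a_54 = 8

d|54:{1,2,3,6,9,18,27,54}  Σf=1+1+1+1+1+1+1+1=8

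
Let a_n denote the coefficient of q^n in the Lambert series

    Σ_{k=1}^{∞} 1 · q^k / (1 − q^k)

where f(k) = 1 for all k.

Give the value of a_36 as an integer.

a_36 = 9

d|36:{1,2,3,4,6,9,12,18,36}  Σf=1+1+1+1+1+1+1+1+1=9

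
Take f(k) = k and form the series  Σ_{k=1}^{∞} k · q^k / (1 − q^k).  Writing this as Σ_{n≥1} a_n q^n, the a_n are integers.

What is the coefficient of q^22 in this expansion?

q^22  k|22↦f(k): 22:22 11:11 2:2 1:1  a_22=36

a_22 = 36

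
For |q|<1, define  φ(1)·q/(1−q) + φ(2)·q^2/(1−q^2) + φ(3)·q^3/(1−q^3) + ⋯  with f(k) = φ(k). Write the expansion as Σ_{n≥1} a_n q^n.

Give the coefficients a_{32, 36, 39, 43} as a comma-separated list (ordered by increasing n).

q^32  k|32↦φ(k): 1:1 2:1 4:2 8:4 16:8 32:16  a_32=32
d|36:{36,18,12,9,6,4,3,2,1}  Σφ=12+6+4+6+2+2+2+1+1=36
d|39:{39,13,3,1}  Σφ=24+12+2+1=39
d|43:{43,1}  Σφ=42+1=43

32, 36, 39, 43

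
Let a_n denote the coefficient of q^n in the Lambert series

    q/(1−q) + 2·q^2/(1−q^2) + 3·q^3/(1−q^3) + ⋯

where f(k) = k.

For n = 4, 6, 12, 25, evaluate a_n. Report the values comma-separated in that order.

7, 12, 28, 31

q^4  k|4↦f(k): 4:4 2:2 1:1  a_4=7
n=6: 6·1 3·2 2·3 1·6  f→[6+3+2+1]=12
n=12: 1·12 2·6 3·4 4·3 6·2 12·1  f→[1+2+3+4+6+12]=28
q^25  k|25↦f(k): 25:25 5:5 1:1  a_25=31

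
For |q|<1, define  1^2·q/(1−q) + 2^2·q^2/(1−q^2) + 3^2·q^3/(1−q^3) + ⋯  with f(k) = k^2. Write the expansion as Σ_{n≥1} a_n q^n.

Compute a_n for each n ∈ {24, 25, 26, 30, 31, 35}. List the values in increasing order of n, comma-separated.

850, 651, 850, 1300, 962, 1300

d|24:{1,2,3,4,6,8,12,24}  Σf=1+4+9+16+36+64+144+576=850
d|25:{25,5,1}  Σf=625+25+1=651
d|26:{26,13,2,1}  Σf=676+169+4+1=850
n=30: 1·30 2·15 3·10 5·6 6·5 10·3 15·2 30·1  f→[1+4+9+25+36+100+225+900]=1300
n=31: 31·1 1·31  f→[961+1]=962
[q^35] f(35)=1225,f(7)=49,f(5)=25,f(1)=1 ⇒ 1300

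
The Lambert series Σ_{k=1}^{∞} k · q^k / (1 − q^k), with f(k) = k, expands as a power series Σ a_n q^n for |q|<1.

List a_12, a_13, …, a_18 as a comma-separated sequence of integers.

q^12  k|12↦f(k): 1:1 2:2 3:3 4:4 6:6 12:12  a_12=28
[q^13] f(13)=13,f(1)=1 ⇒ 14
n=14: 1·14 2·7 7·2 14·1  f→[1+2+7+14]=24
q^15  k|15↦f(k): 1:1 3:3 5:5 15:15  a_15=24
[q^16] f(1)=1,f(2)=2,f(4)=4,f(8)=8,f(16)=16 ⇒ 31
d|17:{17,1}  Σf=17+1=18
[q^18] f(18)=18,f(9)=9,f(6)=6,f(3)=3,f(2)=2,f(1)=1 ⇒ 39

28, 14, 24, 24, 31, 18, 39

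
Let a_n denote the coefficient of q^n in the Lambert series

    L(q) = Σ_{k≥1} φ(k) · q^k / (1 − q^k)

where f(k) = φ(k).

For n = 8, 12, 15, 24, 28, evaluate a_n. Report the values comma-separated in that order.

n=8: 1·8 2·4 4·2 8·1  φ→[1+1+2+4]=8
n=12: 12·1 6·2 4·3 3·4 2·6 1·12  φ→[4+2+2+2+1+1]=12
d|15:{1,3,5,15}  Σφ=1+2+4+8=15
d|24:{24,12,8,6,4,3,2,1}  Σφ=8+4+4+2+2+2+1+1=24
q^28  k|28↦φ(k): 1:1 2:1 4:2 7:6 14:6 28:12  a_28=28

8, 12, 15, 24, 28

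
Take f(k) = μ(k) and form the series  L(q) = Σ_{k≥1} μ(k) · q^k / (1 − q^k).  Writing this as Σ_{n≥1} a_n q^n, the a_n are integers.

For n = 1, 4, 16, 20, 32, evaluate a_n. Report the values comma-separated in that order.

q^1  k|1↦μ(k): 1:1  a_1=1
n=4: 1·4 2·2 4·1  μ→[1+(-1)+0]=0
[q^16] μ(1)=1,μ(2)=-1,μ(4)=0,μ(8)=0,μ(16)=0 ⇒ 0
[q^20] μ(1)=1,μ(2)=-1,μ(4)=0,μ(5)=-1,μ(10)=1,μ(20)=0 ⇒ 0
q^32  k|32↦μ(k): 32:0 16:0 8:0 4:0 2:-1 1:1  a_32=0

1, 0, 0, 0, 0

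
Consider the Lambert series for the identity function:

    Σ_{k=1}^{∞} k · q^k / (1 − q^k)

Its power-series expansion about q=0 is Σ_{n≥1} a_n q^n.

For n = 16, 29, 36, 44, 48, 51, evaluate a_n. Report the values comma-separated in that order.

n=16: 1·16 2·8 4·4 8·2 16·1  f→[1+2+4+8+16]=31
q^29  k|29↦f(k): 29:29 1:1  a_29=30
d|36:{1,2,3,4,6,9,12,18,36}  Σf=1+2+3+4+6+9+12+18+36=91
d|44:{44,22,11,4,2,1}  Σf=44+22+11+4+2+1=84
d|48:{48,24,16,12,8,6,4,3,2,1}  Σf=48+24+16+12+8+6+4+3+2+1=124
d|51:{1,3,17,51}  Σf=1+3+17+51=72

31, 30, 91, 84, 124, 72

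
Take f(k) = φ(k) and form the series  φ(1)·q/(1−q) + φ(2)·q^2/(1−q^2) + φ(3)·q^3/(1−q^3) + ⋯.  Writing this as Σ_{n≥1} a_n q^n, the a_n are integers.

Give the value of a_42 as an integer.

d|42:{42,21,14,7,6,3,2,1}  Σφ=12+12+6+6+2+2+1+1=42

a_42 = 42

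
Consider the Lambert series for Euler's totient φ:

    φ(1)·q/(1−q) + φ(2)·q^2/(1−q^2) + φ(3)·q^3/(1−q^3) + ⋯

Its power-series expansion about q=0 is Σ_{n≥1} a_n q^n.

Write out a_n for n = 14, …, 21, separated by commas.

n=14: 1·14 2·7 7·2 14·1  φ→[1+1+6+6]=14
q^15  k|15↦φ(k): 15:8 5:4 3:2 1:1  a_15=15
q^16  k|16↦φ(k): 1:1 2:1 4:2 8:4 16:8  a_16=16
[q^17] φ(1)=1,φ(17)=16 ⇒ 17
q^18  k|18↦φ(k): 18:6 9:6 6:2 3:2 2:1 1:1  a_18=18
d|19:{1,19}  Σφ=1+18=19
[q^20] φ(1)=1,φ(2)=1,φ(4)=2,φ(5)=4,φ(10)=4,φ(20)=8 ⇒ 20
n=21: 21·1 7·3 3·7 1·21  φ→[12+6+2+1]=21

14, 15, 16, 17, 18, 19, 20, 21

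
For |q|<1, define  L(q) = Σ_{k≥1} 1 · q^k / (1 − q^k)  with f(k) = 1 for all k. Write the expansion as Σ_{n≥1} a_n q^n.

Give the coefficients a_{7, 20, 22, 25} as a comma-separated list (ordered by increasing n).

[q^7] f(7)=1,f(1)=1 ⇒ 2
[q^20] f(20)=1,f(10)=1,f(5)=1,f(4)=1,f(2)=1,f(1)=1 ⇒ 6
n=22: 1·22 2·11 11·2 22·1  f→[1+1+1+1]=4
q^25  k|25↦f(k): 1:1 5:1 25:1  a_25=3

2, 6, 4, 3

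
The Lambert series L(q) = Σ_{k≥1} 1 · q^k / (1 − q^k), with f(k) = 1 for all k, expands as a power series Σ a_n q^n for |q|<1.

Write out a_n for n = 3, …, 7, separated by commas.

q^3  k|3↦f(k): 1:1 3:1  a_3=2
d|4:{1,2,4}  Σf=1+1+1=3
d|5:{5,1}  Σf=1+1=2
d|6:{6,3,2,1}  Σf=1+1+1+1=4
d|7:{7,1}  Σf=1+1=2

2, 3, 2, 4, 2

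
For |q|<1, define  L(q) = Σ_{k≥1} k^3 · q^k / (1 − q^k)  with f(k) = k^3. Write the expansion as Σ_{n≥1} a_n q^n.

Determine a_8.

a_8 = 585

q^8  k|8↦f(k): 8:512 4:64 2:8 1:1  a_8=585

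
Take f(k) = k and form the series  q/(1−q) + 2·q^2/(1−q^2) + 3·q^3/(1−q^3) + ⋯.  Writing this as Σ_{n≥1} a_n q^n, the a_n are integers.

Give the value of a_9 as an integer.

[q^9] f(1)=1,f(3)=3,f(9)=9 ⇒ 13

a_9 = 13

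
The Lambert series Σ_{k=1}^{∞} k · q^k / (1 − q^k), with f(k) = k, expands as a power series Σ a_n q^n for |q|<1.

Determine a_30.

a_30 = 72

q^30  k|30↦f(k): 30:30 15:15 10:10 6:6 5:5 3:3 2:2 1:1  a_30=72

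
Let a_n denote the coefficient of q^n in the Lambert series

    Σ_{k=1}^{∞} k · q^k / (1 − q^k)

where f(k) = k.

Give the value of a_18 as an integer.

a_18 = 39

q^18  k|18↦f(k): 18:18 9:9 6:6 3:3 2:2 1:1  a_18=39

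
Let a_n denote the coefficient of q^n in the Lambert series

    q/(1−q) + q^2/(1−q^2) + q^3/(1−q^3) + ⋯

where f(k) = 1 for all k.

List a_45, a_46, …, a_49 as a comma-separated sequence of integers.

d|45:{1,3,5,9,15,45}  Σf=1+1+1+1+1+1=6
q^46  k|46↦f(k): 46:1 23:1 2:1 1:1  a_46=4
[q^47] f(47)=1,f(1)=1 ⇒ 2
d|48:{48,24,16,12,8,6,4,3,2,1}  Σf=1+1+1+1+1+1+1+1+1+1=10
q^49  k|49↦f(k): 49:1 7:1 1:1  a_49=3

6, 4, 2, 10, 3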